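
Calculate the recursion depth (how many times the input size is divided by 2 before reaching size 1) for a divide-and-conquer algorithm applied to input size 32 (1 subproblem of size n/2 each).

For divide and conquer with division factor 2:

Problem sizes at each level:
Level 0: 32
Level 1: 16
Level 2: 8
Level 3: 4
Level 4: 2
Level 5: 1

The root is level 0 and the size-1 base case is level 5 (the tree spans levels 0 through 5, i.e. 6 levels counting the root), so the depth is the number of divisions: log_2(32) = 5

The recursion tree depth is log_2(32) = 5. At each level, the problem size is divided by 2, so it takes 5 divisions to reduce to a base case of size 1. The algorithm makes 1 recursive call at each level.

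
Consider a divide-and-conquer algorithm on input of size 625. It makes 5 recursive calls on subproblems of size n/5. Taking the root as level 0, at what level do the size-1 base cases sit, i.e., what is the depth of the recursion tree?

For divide and conquer with division factor 5:

Problem sizes at each level:
Level 0: 625
Level 1: 125
Level 2: 25
Level 3: 5
Level 4: 1

The root is level 0 and the size-1 base case is level 4 (the tree spans levels 0 through 4, i.e. 5 levels counting the root), so the depth is the number of divisions: log_5(625) = 4

The recursion tree depth is log_5(625) = 4. At each level, the problem size is divided by 5, so it takes 4 divisions to reduce to a base case of size 1. The algorithm makes 5 recursive calls at each level.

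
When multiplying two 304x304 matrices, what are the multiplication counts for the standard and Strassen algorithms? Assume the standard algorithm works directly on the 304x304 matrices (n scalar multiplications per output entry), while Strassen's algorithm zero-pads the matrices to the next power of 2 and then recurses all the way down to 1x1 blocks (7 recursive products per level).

Matrix multiplication for 304x304 matrices:

Strassen's algorithm requires power-of-2 dimensions. Pad 304x304 to 512x512 (next power of 2).

Standard algorithm: 304^3 = 28094464 multiplications
Strassen's algorithm: 7^(log2(512)) = 7^9 = 40353607 multiplications
Difference: 28094464 - 40353607 = -12259143 (Strassen uses MORE here due to padding overhead — for small or just-over-power-of-2 n, padding can outweigh the per-level savings)

Standard: 28094464 multiplications (304^3). Strassen: 40353607 multiplications (7^9, after padding to 512x512). Strassen reduces 8 recursive multiplications to 7 at each level.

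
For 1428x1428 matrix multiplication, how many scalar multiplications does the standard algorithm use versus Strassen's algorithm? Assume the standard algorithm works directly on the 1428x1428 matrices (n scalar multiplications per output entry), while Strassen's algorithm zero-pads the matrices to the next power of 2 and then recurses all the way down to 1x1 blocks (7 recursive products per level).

Matrix multiplication for 1428x1428 matrices:

Strassen's algorithm requires power-of-2 dimensions. Pad 1428x1428 to 2048x2048 (next power of 2).

Standard algorithm: 1428^3 = 2911954752 multiplications
Strassen's algorithm: 7^(log2(2048)) = 7^11 = 1977326743 multiplications
Savings: 2911954752 - 1977326743 = 934628009 multiplications

Standard: 2911954752 multiplications (1428^3). Strassen: 1977326743 multiplications (7^11, after padding to 2048x2048). Strassen reduces 8 recursive multiplications to 7 at each level.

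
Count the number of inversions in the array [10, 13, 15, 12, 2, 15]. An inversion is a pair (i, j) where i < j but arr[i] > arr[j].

Finding inversions in [10, 13, 15, 12, 2, 15]:

(0, 4): arr[0]=10 > arr[4]=2
(1, 3): arr[1]=13 > arr[3]=12
(1, 4): arr[1]=13 > arr[4]=2
(2, 3): arr[2]=15 > arr[3]=12
(2, 4): arr[2]=15 > arr[4]=2
(3, 4): arr[3]=12 > arr[4]=2

Total inversions: 6

The array has 6 inversion(s): (0,4), (1,3), (1,4), (2,3), (2,4), (3,4). Each pair (i,j) satisfies i < j and arr[i] > arr[j].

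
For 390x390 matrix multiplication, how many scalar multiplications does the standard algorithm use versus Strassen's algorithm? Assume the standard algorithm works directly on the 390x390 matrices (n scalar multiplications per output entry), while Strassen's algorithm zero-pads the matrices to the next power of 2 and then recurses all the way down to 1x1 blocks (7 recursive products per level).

Matrix multiplication for 390x390 matrices:

Strassen's algorithm requires power-of-2 dimensions. Pad 390x390 to 512x512 (next power of 2).

Standard algorithm: 390^3 = 59319000 multiplications
Strassen's algorithm: 7^(log2(512)) = 7^9 = 40353607 multiplications
Savings: 59319000 - 40353607 = 18965393 multiplications

Standard: 59319000 multiplications (390^3). Strassen: 40353607 multiplications (7^9, after padding to 512x512). Strassen reduces 8 recursive multiplications to 7 at each level.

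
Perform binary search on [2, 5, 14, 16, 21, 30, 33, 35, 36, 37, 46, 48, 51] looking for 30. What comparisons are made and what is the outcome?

Binary search for 30 in [2, 5, 14, 16, 21, 30, 33, 35, 36, 37, 46, 48, 51]:

lo=0, hi=12, mid=6, arr[mid]=33 -> 33 > 30, search left half
lo=0, hi=5, mid=2, arr[mid]=14 -> 14 < 30, search right half
lo=3, hi=5, mid=4, arr[mid]=21 -> 21 < 30, search right half
lo=5, hi=5, mid=5, arr[mid]=30 -> Found target at index 5!

Binary search finds 30 at index 5 after 4 comparisons. The search repeatedly halves the search space by comparing with the middle element.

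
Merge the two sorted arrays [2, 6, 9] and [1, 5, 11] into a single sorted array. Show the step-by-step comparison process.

Merging process:

Compare 2 vs 1: take 1 from right. Merged: [1]
Compare 2 vs 5: take 2 from left. Merged: [1, 2]
Compare 6 vs 5: take 5 from right. Merged: [1, 2, 5]
Compare 6 vs 11: take 6 from left. Merged: [1, 2, 5, 6]
Compare 9 vs 11: take 9 from left. Merged: [1, 2, 5, 6, 9]
Append remaining from right: [11]. Merged: [1, 2, 5, 6, 9, 11]

Final merged array: [1, 2, 5, 6, 9, 11]
Total comparisons: 5

The merged array is [1, 2, 5, 6, 9, 11], requiring 5 comparisons. The merge step runs in O(n) time where n is the total number of elements.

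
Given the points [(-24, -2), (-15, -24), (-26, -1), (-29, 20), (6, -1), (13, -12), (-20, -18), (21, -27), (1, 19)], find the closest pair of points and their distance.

Computing all pairwise distances among 9 points:

d((-24, -2), (-15, -24)) = 23.7697
d((-24, -2), (-26, -1)) = 2.2361 <-- minimum
d((-24, -2), (-29, 20)) = 22.561
d((-24, -2), (6, -1)) = 30.0167
d((-24, -2), (13, -12)) = 38.3275
d((-24, -2), (-20, -18)) = 16.4924
d((-24, -2), (21, -27)) = 51.4782
d((-24, -2), (1, 19)) = 32.6497
d((-15, -24), (-26, -1)) = 25.4951
d((-15, -24), (-29, 20)) = 46.1736
d((-15, -24), (6, -1)) = 31.1448
d((-15, -24), (13, -12)) = 30.4631
d((-15, -24), (-20, -18)) = 7.8102
d((-15, -24), (21, -27)) = 36.1248
d((-15, -24), (1, 19)) = 45.8803
d((-26, -1), (-29, 20)) = 21.2132
d((-26, -1), (6, -1)) = 32.0
d((-26, -1), (13, -12)) = 40.5216
d((-26, -1), (-20, -18)) = 18.0278
d((-26, -1), (21, -27)) = 53.7122
d((-26, -1), (1, 19)) = 33.6006
d((-29, 20), (6, -1)) = 40.8167
d((-29, 20), (13, -12)) = 52.8015
d((-29, 20), (-20, -18)) = 39.0512
d((-29, 20), (21, -27)) = 68.6222
d((-29, 20), (1, 19)) = 30.0167
d((6, -1), (13, -12)) = 13.0384
d((6, -1), (-20, -18)) = 31.0644
d((6, -1), (21, -27)) = 30.0167
d((6, -1), (1, 19)) = 20.6155
d((13, -12), (-20, -18)) = 33.541
d((13, -12), (21, -27)) = 17.0
d((13, -12), (1, 19)) = 33.2415
d((-20, -18), (21, -27)) = 41.9762
d((-20, -18), (1, 19)) = 42.5441
d((21, -27), (1, 19)) = 50.1597

Closest pair: (-24, -2) and (-26, -1) with distance 2.2361

The closest pair is (-24, -2) and (-26, -1) with Euclidean distance 2.2361. For 9 points, brute-force pairwise comparison is shown above. For large n, the divide-and-conquer algorithm (sort by x, recurse on halves, check the dividing strip) achieves O(n log n).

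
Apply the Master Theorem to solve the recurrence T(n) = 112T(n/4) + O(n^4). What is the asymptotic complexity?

Master Theorem for T(n) = 112T(n/4) + O(n^4):

a = 112, b = 4, c = 4
log_b(a) = log_4(112) = 3.4037

Case 3: c = 4 > log_4(112) = 3.4037
T(n) = O(n^4) = O(n^4)

For T(n) = 112T(n/4) + O(n^4): log_4(112) = 3.4037. This is Case 3 of the Master Theorem (c > log_b(a), work dominated by root), giving O(n^4).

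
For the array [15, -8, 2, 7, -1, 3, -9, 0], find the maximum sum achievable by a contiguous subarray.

Using Kadane's algorithm on [15, -8, 2, 7, -1, 3, -9, 0]:

Scanning through the array:
Position 1 (value -8): max_ending_here = 7, max_so_far = 15
Position 2 (value 2): max_ending_here = 9, max_so_far = 15
Position 3 (value 7): max_ending_here = 16, max_so_far = 16
Position 4 (value -1): max_ending_here = 15, max_so_far = 16
Position 5 (value 3): max_ending_here = 18, max_so_far = 18
Position 6 (value -9): max_ending_here = 9, max_so_far = 18
Position 7 (value 0): max_ending_here = 9, max_so_far = 18

Maximum subarray: [15, -8, 2, 7, -1, 3]
Maximum sum: 18

The maximum subarray is [15, -8, 2, 7, -1, 3] with sum 18. This subarray runs from index 0 to index 5.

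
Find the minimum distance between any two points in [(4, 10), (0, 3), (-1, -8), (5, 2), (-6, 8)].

Computing all pairwise distances among 5 points:

d((4, 10), (0, 3)) = 8.0623
d((4, 10), (-1, -8)) = 18.6815
d((4, 10), (5, 2)) = 8.0623
d((4, 10), (-6, 8)) = 10.198
d((0, 3), (-1, -8)) = 11.0454
d((0, 3), (5, 2)) = 5.099 <-- minimum
d((0, 3), (-6, 8)) = 7.8102
d((-1, -8), (5, 2)) = 11.6619
d((-1, -8), (-6, 8)) = 16.7631
d((5, 2), (-6, 8)) = 12.53

Closest pair: (0, 3) and (5, 2) with distance 5.099

The closest pair is (0, 3) and (5, 2) with Euclidean distance 5.099. For 5 points, brute-force pairwise comparison is shown above. For large n, the divide-and-conquer algorithm (sort by x, recurse on halves, check the dividing strip) achieves O(n log n).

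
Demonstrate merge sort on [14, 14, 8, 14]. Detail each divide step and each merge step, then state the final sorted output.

Merge sort trace:

Split: [14, 14, 8, 14] -> [14, 14] and [8, 14]
  Split: [14, 14] -> [14] and [14]
  Merge: [14] + [14] -> [14, 14]
  Split: [8, 14] -> [8] and [14]
  Merge: [8] + [14] -> [8, 14]
Merge: [14, 14] + [8, 14] -> [8, 14, 14, 14]

Final sorted array: [8, 14, 14, 14]

The merge sort proceeds by recursively splitting the array and merging sorted halves.
After all merges, the sorted array is [8, 14, 14, 14].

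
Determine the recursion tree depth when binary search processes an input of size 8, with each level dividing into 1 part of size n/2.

For divide and conquer with division factor 2:

Problem sizes at each level:
Level 0: 8
Level 1: 4
Level 2: 2
Level 3: 1

The root is level 0 and the size-1 base case is level 3 (the tree spans levels 0 through 3, i.e. 4 levels counting the root), so the depth is the number of divisions: log_2(8) = 3

The recursion tree depth is log_2(8) = 3. At each level, the problem size is divided by 2, so it takes 3 divisions to reduce to a base case of size 1. The algorithm makes 1 recursive call at each level.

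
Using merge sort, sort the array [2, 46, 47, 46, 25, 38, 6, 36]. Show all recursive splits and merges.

Merge sort trace:

Split: [2, 46, 47, 46, 25, 38, 6, 36] -> [2, 46, 47, 46] and [25, 38, 6, 36]
  Split: [2, 46, 47, 46] -> [2, 46] and [47, 46]
    Split: [2, 46] -> [2] and [46]
    Merge: [2] + [46] -> [2, 46]
    Split: [47, 46] -> [47] and [46]
    Merge: [47] + [46] -> [46, 47]
  Merge: [2, 46] + [46, 47] -> [2, 46, 46, 47]
  Split: [25, 38, 6, 36] -> [25, 38] and [6, 36]
    Split: [25, 38] -> [25] and [38]
    Merge: [25] + [38] -> [25, 38]
    Split: [6, 36] -> [6] and [36]
    Merge: [6] + [36] -> [6, 36]
  Merge: [25, 38] + [6, 36] -> [6, 25, 36, 38]
Merge: [2, 46, 46, 47] + [6, 25, 36, 38] -> [2, 6, 25, 36, 38, 46, 46, 47]

Final sorted array: [2, 6, 25, 36, 38, 46, 46, 47]

The merge sort proceeds by recursively splitting the array and merging sorted halves.
After all merges, the sorted array is [2, 6, 25, 36, 38, 46, 46, 47].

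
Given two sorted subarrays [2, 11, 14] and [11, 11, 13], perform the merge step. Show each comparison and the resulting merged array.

Merging process:

Compare 2 vs 11: take 2 from left. Merged: [2]
Compare 11 vs 11: take 11 from left. Merged: [2, 11]
Compare 14 vs 11: take 11 from right. Merged: [2, 11, 11]
Compare 14 vs 11: take 11 from right. Merged: [2, 11, 11, 11]
Compare 14 vs 13: take 13 from right. Merged: [2, 11, 11, 11, 13]
Append remaining from left: [14]. Merged: [2, 11, 11, 11, 13, 14]

Final merged array: [2, 11, 11, 11, 13, 14]
Total comparisons: 5

The merged array is [2, 11, 11, 11, 13, 14], requiring 5 comparisons. The merge step runs in O(n) time where n is the total number of elements.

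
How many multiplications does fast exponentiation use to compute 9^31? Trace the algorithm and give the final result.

Computing 9^31 by squaring (build up from 9^1; each line after the first costs one multiplication):

9^1 = 9
9^2 = (9^1)^2 = 9^2 = 81
9^3 = 9 * 9^2 = 9 * 81 = 729
9^6 = (9^3)^2 = 729^2 = 531441
9^7 = 9 * 9^6 = 9 * 531441 = 4782969
9^14 = (9^7)^2 = 4782969^2 = 22876792454961
9^15 = 9 * 9^14 = 9 * 22876792454961 = 205891132094649
9^30 = (9^15)^2 = 205891132094649^2 = 42391158275216203514294433201
9^31 = 9 * 9^30 = 9 * 42391158275216203514294433201 = 381520424476945831628649898809

Result: 381520424476945831628649898809
Multiplications needed: 8 (8 lines after 9^1)

9^31 = 381520424476945831628649898809. Using exponentiation by squaring, this requires 8 multiplications. The key idea: if the exponent is even, square the half-power; if odd, multiply by the base once.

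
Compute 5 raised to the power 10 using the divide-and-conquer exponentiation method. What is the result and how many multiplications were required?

Computing 5^10 by squaring (build up from 5^1; each line after the first costs one multiplication):

5^1 = 5
5^2 = (5^1)^2 = 5^2 = 25
5^4 = (5^2)^2 = 25^2 = 625
5^5 = 5 * 5^4 = 5 * 625 = 3125
5^10 = (5^5)^2 = 3125^2 = 9765625

Result: 9765625
Multiplications needed: 4 (4 lines after 5^1)

5^10 = 9765625. Using exponentiation by squaring, this requires 4 multiplications. The key idea: if the exponent is even, square the half-power; if odd, multiply by the base once.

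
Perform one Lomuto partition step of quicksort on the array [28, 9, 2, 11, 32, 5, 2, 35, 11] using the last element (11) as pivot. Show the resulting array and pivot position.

Lomuto partition with pivot = 11:

Initial array: [28, 9, 2, 11, 32, 5, 2, 35, 11]

arr[0]=28 > 11: no swap
arr[1]=9 <= 11: swap with position 0, array becomes [9, 28, 2, 11, 32, 5, 2, 35, 11]
arr[2]=2 <= 11: swap with position 1, array becomes [9, 2, 28, 11, 32, 5, 2, 35, 11]
arr[3]=11 <= 11: swap with position 2, array becomes [9, 2, 11, 28, 32, 5, 2, 35, 11]
arr[4]=32 > 11: no swap
arr[5]=5 <= 11: swap with position 3, array becomes [9, 2, 11, 5, 32, 28, 2, 35, 11]
arr[6]=2 <= 11: swap with position 4, array becomes [9, 2, 11, 5, 2, 28, 32, 35, 11]
arr[7]=35 > 11: no swap

Place pivot at position 5: [9, 2, 11, 5, 2, 11, 32, 35, 28]
Pivot position: 5

After partitioning with pivot 11, the array becomes [9, 2, 11, 5, 2, 11, 32, 35, 28]. The pivot is placed at index 5. All elements to the left of the pivot are <= 11, and all elements to the right are > 11.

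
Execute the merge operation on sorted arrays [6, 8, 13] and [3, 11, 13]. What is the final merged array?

Merging process:

Compare 6 vs 3: take 3 from right. Merged: [3]
Compare 6 vs 11: take 6 from left. Merged: [3, 6]
Compare 8 vs 11: take 8 from left. Merged: [3, 6, 8]
Compare 13 vs 11: take 11 from right. Merged: [3, 6, 8, 11]
Compare 13 vs 13: take 13 from left. Merged: [3, 6, 8, 11, 13]
Append remaining from right: [13]. Merged: [3, 6, 8, 11, 13, 13]

Final merged array: [3, 6, 8, 11, 13, 13]
Total comparisons: 5

The merged array is [3, 6, 8, 11, 13, 13], requiring 5 comparisons. The merge step runs in O(n) time where n is the total number of elements.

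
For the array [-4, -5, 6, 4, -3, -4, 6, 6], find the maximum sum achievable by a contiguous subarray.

Using Kadane's algorithm on [-4, -5, 6, 4, -3, -4, 6, 6]:

Scanning through the array:
Position 1 (value -5): max_ending_here = -5, max_so_far = -4
Position 2 (value 6): max_ending_here = 6, max_so_far = 6
Position 3 (value 4): max_ending_here = 10, max_so_far = 10
Position 4 (value -3): max_ending_here = 7, max_so_far = 10
Position 5 (value -4): max_ending_here = 3, max_so_far = 10
Position 6 (value 6): max_ending_here = 9, max_so_far = 10
Position 7 (value 6): max_ending_here = 15, max_so_far = 15

Maximum subarray: [6, 4, -3, -4, 6, 6]
Maximum sum: 15

The maximum subarray is [6, 4, -3, -4, 6, 6] with sum 15. This subarray runs from index 2 to index 7.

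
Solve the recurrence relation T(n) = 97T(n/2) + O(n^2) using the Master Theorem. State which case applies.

Master Theorem for T(n) = 97T(n/2) + O(n^2):

a = 97, b = 2, c = 2
log_b(a) = log_2(97) = 6.5999

Case 1: c = 2 < log_2(97) = 6.5999
T(n) = O(n^(log_2 97))

For T(n) = 97T(n/2) + O(n^2): log_2(97) = 6.5999. This is Case 1 of the Master Theorem (c < log_b(a), work dominated by leaves), giving O(n^(log_2 97)).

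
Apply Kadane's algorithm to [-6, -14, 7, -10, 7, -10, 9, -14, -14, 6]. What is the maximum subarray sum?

Using Kadane's algorithm on [-6, -14, 7, -10, 7, -10, 9, -14, -14, 6]:

Scanning through the array:
Position 1 (value -14): max_ending_here = -14, max_so_far = -6
Position 2 (value 7): max_ending_here = 7, max_so_far = 7
Position 3 (value -10): max_ending_here = -3, max_so_far = 7
Position 4 (value 7): max_ending_here = 7, max_so_far = 7
Position 5 (value -10): max_ending_here = -3, max_so_far = 7
Position 6 (value 9): max_ending_here = 9, max_so_far = 9
Position 7 (value -14): max_ending_here = -5, max_so_far = 9
Position 8 (value -14): max_ending_here = -14, max_so_far = 9
Position 9 (value 6): max_ending_here = 6, max_so_far = 9

Maximum subarray: [9]
Maximum sum: 9

The maximum subarray is [9] with sum 9. This subarray runs from index 6 to index 6.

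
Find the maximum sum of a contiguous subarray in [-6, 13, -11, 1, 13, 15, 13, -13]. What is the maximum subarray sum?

Using Kadane's algorithm on [-6, 13, -11, 1, 13, 15, 13, -13]:

Scanning through the array:
Position 1 (value 13): max_ending_here = 13, max_so_far = 13
Position 2 (value -11): max_ending_here = 2, max_so_far = 13
Position 3 (value 1): max_ending_here = 3, max_so_far = 13
Position 4 (value 13): max_ending_here = 16, max_so_far = 16
Position 5 (value 15): max_ending_here = 31, max_so_far = 31
Position 6 (value 13): max_ending_here = 44, max_so_far = 44
Position 7 (value -13): max_ending_here = 31, max_so_far = 44

Maximum subarray: [13, -11, 1, 13, 15, 13]
Maximum sum: 44

The maximum subarray is [13, -11, 1, 13, 15, 13] with sum 44. This subarray runs from index 1 to index 6.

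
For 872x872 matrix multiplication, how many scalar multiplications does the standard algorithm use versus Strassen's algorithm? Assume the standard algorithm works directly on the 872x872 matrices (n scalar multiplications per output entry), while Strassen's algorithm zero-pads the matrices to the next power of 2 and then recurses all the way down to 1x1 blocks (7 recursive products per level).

Matrix multiplication for 872x872 matrices:

Strassen's algorithm requires power-of-2 dimensions. Pad 872x872 to 1024x1024 (next power of 2).

Standard algorithm: 872^3 = 663054848 multiplications
Strassen's algorithm: 7^(log2(1024)) = 7^10 = 282475249 multiplications
Savings: 663054848 - 282475249 = 380579599 multiplications

Standard: 663054848 multiplications (872^3). Strassen: 282475249 multiplications (7^10, after padding to 1024x1024). Strassen reduces 8 recursive multiplications to 7 at each level.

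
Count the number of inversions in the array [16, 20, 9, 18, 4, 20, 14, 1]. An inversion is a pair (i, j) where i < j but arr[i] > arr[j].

Finding inversions in [16, 20, 9, 18, 4, 20, 14, 1]:

(0, 2): arr[0]=16 > arr[2]=9
(0, 4): arr[0]=16 > arr[4]=4
(0, 6): arr[0]=16 > arr[6]=14
(0, 7): arr[0]=16 > arr[7]=1
(1, 2): arr[1]=20 > arr[2]=9
(1, 3): arr[1]=20 > arr[3]=18
(1, 4): arr[1]=20 > arr[4]=4
(1, 6): arr[1]=20 > arr[6]=14
(1, 7): arr[1]=20 > arr[7]=1
(2, 4): arr[2]=9 > arr[4]=4
(2, 7): arr[2]=9 > arr[7]=1
(3, 4): arr[3]=18 > arr[4]=4
(3, 6): arr[3]=18 > arr[6]=14
(3, 7): arr[3]=18 > arr[7]=1
(4, 7): arr[4]=4 > arr[7]=1
(5, 6): arr[5]=20 > arr[6]=14
(5, 7): arr[5]=20 > arr[7]=1
(6, 7): arr[6]=14 > arr[7]=1

Total inversions: 18

The array has 18 inversion(s): (0,2), (0,4), (0,6), (0,7), (1,2), (1,3), (1,4), (1,6), (1,7), (2,4), (2,7), (3,4), (3,6), (3,7), (4,7), (5,6), (5,7), (6,7). Each pair (i,j) satisfies i < j and arr[i] > arr[j].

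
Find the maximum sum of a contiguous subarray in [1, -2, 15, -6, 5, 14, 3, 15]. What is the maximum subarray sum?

Using Kadane's algorithm on [1, -2, 15, -6, 5, 14, 3, 15]:

Scanning through the array:
Position 1 (value -2): max_ending_here = -1, max_so_far = 1
Position 2 (value 15): max_ending_here = 15, max_so_far = 15
Position 3 (value -6): max_ending_here = 9, max_so_far = 15
Position 4 (value 5): max_ending_here = 14, max_so_far = 15
Position 5 (value 14): max_ending_here = 28, max_so_far = 28
Position 6 (value 3): max_ending_here = 31, max_so_far = 31
Position 7 (value 15): max_ending_here = 46, max_so_far = 46

Maximum subarray: [15, -6, 5, 14, 3, 15]
Maximum sum: 46

The maximum subarray is [15, -6, 5, 14, 3, 15] with sum 46. This subarray runs from index 2 to index 7.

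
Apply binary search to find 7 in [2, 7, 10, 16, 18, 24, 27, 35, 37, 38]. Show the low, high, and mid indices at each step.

Binary search for 7 in [2, 7, 10, 16, 18, 24, 27, 35, 37, 38]:

lo=0, hi=9, mid=4, arr[mid]=18 -> 18 > 7, search left half
lo=0, hi=3, mid=1, arr[mid]=7 -> Found target at index 1!

Binary search finds 7 at index 1 after 2 comparisons. The search repeatedly halves the search space by comparing with the middle element.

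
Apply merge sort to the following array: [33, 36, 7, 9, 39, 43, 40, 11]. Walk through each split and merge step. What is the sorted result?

Merge sort trace:

Split: [33, 36, 7, 9, 39, 43, 40, 11] -> [33, 36, 7, 9] and [39, 43, 40, 11]
  Split: [33, 36, 7, 9] -> [33, 36] and [7, 9]
    Split: [33, 36] -> [33] and [36]
    Merge: [33] + [36] -> [33, 36]
    Split: [7, 9] -> [7] and [9]
    Merge: [7] + [9] -> [7, 9]
  Merge: [33, 36] + [7, 9] -> [7, 9, 33, 36]
  Split: [39, 43, 40, 11] -> [39, 43] and [40, 11]
    Split: [39, 43] -> [39] and [43]
    Merge: [39] + [43] -> [39, 43]
    Split: [40, 11] -> [40] and [11]
    Merge: [40] + [11] -> [11, 40]
  Merge: [39, 43] + [11, 40] -> [11, 39, 40, 43]
Merge: [7, 9, 33, 36] + [11, 39, 40, 43] -> [7, 9, 11, 33, 36, 39, 40, 43]

Final sorted array: [7, 9, 11, 33, 36, 39, 40, 43]

The merge sort proceeds by recursively splitting the array and merging sorted halves.
After all merges, the sorted array is [7, 9, 11, 33, 36, 39, 40, 43].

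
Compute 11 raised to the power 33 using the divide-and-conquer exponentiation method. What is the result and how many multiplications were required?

Computing 11^33 by squaring (build up from 11^1; each line after the first costs one multiplication):

11^1 = 11
11^2 = (11^1)^2 = 11^2 = 121
11^4 = (11^2)^2 = 121^2 = 14641
11^8 = (11^4)^2 = 14641^2 = 214358881
11^16 = (11^8)^2 = 214358881^2 = 45949729863572161
11^32 = (11^16)^2 = 45949729863572161^2 = 2111377674535255285545615254209921
11^33 = 11 * 11^32 = 11 * 2111377674535255285545615254209921 = 23225154419887808141001767796309131

Result: 23225154419887808141001767796309131
Multiplications needed: 6 (6 lines after 11^1)

11^33 = 23225154419887808141001767796309131. Using exponentiation by squaring, this requires 6 multiplications. The key idea: if the exponent is even, square the half-power; if odd, multiply by the base once.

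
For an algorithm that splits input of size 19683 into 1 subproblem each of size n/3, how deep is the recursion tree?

For divide and conquer with division factor 3:

Problem sizes at each level:
Level 0: 19683
Level 1: 6561
Level 2: 2187
Level 3: 729
Level 4: 243
Level 5: 81
Level 6: 27
Level 7: 9
Level 8: 3
Level 9: 1

The root is level 0 and the size-1 base case is level 9 (the tree spans levels 0 through 9, i.e. 10 levels counting the root), so the depth is the number of divisions: log_3(19683) = 9

The recursion tree depth is log_3(19683) = 9. At each level, the problem size is divided by 3, so it takes 9 divisions to reduce to a base case of size 1. The algorithm makes 1 recursive call at each level.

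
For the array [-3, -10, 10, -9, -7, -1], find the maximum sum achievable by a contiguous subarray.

Using Kadane's algorithm on [-3, -10, 10, -9, -7, -1]:

Scanning through the array:
Position 1 (value -10): max_ending_here = -10, max_so_far = -3
Position 2 (value 10): max_ending_here = 10, max_so_far = 10
Position 3 (value -9): max_ending_here = 1, max_so_far = 10
Position 4 (value -7): max_ending_here = -6, max_so_far = 10
Position 5 (value -1): max_ending_here = -1, max_so_far = 10

Maximum subarray: [10]
Maximum sum: 10

The maximum subarray is [10] with sum 10. This subarray runs from index 2 to index 2.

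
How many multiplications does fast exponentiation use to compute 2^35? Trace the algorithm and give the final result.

Computing 2^35 by squaring (build up from 2^1; each line after the first costs one multiplication):

2^1 = 2
2^2 = (2^1)^2 = 2^2 = 4
2^4 = (2^2)^2 = 4^2 = 16
2^8 = (2^4)^2 = 16^2 = 256
2^16 = (2^8)^2 = 256^2 = 65536
2^17 = 2 * 2^16 = 2 * 65536 = 131072
2^34 = (2^17)^2 = 131072^2 = 17179869184
2^35 = 2 * 2^34 = 2 * 17179869184 = 34359738368

Result: 34359738368
Multiplications needed: 7 (7 lines after 2^1)

2^35 = 34359738368. Using exponentiation by squaring, this requires 7 multiplications. The key idea: if the exponent is even, square the half-power; if odd, multiply by the base once.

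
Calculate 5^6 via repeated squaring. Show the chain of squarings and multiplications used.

Computing 5^6 by squaring (build up from 5^1; each line after the first costs one multiplication):

5^1 = 5
5^2 = (5^1)^2 = 5^2 = 25
5^3 = 5 * 5^2 = 5 * 25 = 125
5^6 = (5^3)^2 = 125^2 = 15625

Result: 15625
Multiplications needed: 3 (3 lines after 5^1)

5^6 = 15625. Using exponentiation by squaring, this requires 3 multiplications. The key idea: if the exponent is even, square the half-power; if odd, multiply by the base once.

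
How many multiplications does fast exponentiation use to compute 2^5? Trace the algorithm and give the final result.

Computing 2^5 by squaring (build up from 2^1; each line after the first costs one multiplication):

2^1 = 2
2^2 = (2^1)^2 = 2^2 = 4
2^4 = (2^2)^2 = 4^2 = 16
2^5 = 2 * 2^4 = 2 * 16 = 32

Result: 32
Multiplications needed: 3 (3 lines after 2^1)

2^5 = 32. Using exponentiation by squaring, this requires 3 multiplications. The key idea: if the exponent is even, square the half-power; if odd, multiply by the base once.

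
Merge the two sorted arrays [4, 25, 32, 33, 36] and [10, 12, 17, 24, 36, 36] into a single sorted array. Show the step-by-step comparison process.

Merging process:

Compare 4 vs 10: take 4 from left. Merged: [4]
Compare 25 vs 10: take 10 from right. Merged: [4, 10]
Compare 25 vs 12: take 12 from right. Merged: [4, 10, 12]
Compare 25 vs 17: take 17 from right. Merged: [4, 10, 12, 17]
Compare 25 vs 24: take 24 from right. Merged: [4, 10, 12, 17, 24]
Compare 25 vs 36: take 25 from left. Merged: [4, 10, 12, 17, 24, 25]
Compare 32 vs 36: take 32 from left. Merged: [4, 10, 12, 17, 24, 25, 32]
Compare 33 vs 36: take 33 from left. Merged: [4, 10, 12, 17, 24, 25, 32, 33]
Compare 36 vs 36: take 36 from left. Merged: [4, 10, 12, 17, 24, 25, 32, 33, 36]
Append remaining from right: [36, 36]. Merged: [4, 10, 12, 17, 24, 25, 32, 33, 36, 36, 36]

Final merged array: [4, 10, 12, 17, 24, 25, 32, 33, 36, 36, 36]
Total comparisons: 9

The merged array is [4, 10, 12, 17, 24, 25, 32, 33, 36, 36, 36], requiring 9 comparisons. The merge step runs in O(n) time where n is the total number of elements.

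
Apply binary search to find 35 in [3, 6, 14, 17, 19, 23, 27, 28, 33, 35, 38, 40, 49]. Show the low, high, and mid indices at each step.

Binary search for 35 in [3, 6, 14, 17, 19, 23, 27, 28, 33, 35, 38, 40, 49]:

lo=0, hi=12, mid=6, arr[mid]=27 -> 27 < 35, search right half
lo=7, hi=12, mid=9, arr[mid]=35 -> Found target at index 9!

Binary search finds 35 at index 9 after 2 comparisons. The search repeatedly halves the search space by comparing with the middle element.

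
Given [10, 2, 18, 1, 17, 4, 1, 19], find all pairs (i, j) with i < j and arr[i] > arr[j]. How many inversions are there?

Finding inversions in [10, 2, 18, 1, 17, 4, 1, 19]:

(0, 1): arr[0]=10 > arr[1]=2
(0, 3): arr[0]=10 > arr[3]=1
(0, 5): arr[0]=10 > arr[5]=4
(0, 6): arr[0]=10 > arr[6]=1
(1, 3): arr[1]=2 > arr[3]=1
(1, 6): arr[1]=2 > arr[6]=1
(2, 3): arr[2]=18 > arr[3]=1
(2, 4): arr[2]=18 > arr[4]=17
(2, 5): arr[2]=18 > arr[5]=4
(2, 6): arr[2]=18 > arr[6]=1
(4, 5): arr[4]=17 > arr[5]=4
(4, 6): arr[4]=17 > arr[6]=1
(5, 6): arr[5]=4 > arr[6]=1

Total inversions: 13

The array has 13 inversion(s): (0,1), (0,3), (0,5), (0,6), (1,3), (1,6), (2,3), (2,4), (2,5), (2,6), (4,5), (4,6), (5,6). Each pair (i,j) satisfies i < j and arr[i] > arr[j].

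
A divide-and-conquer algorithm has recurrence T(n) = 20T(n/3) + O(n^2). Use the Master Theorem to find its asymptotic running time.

Master Theorem for T(n) = 20T(n/3) + O(n^2):

a = 20, b = 3, c = 2
log_b(a) = log_3(20) = 2.7268

Case 1: c = 2 < log_3(20) = 2.7268
T(n) = O(n^(log_3 20))

For T(n) = 20T(n/3) + O(n^2): log_3(20) = 2.7268. This is Case 1 of the Master Theorem (c < log_b(a), work dominated by leaves), giving O(n^(log_3 20)).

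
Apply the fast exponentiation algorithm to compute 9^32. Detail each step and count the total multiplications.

Computing 9^32 by squaring (build up from 9^1; each line after the first costs one multiplication):

9^1 = 9
9^2 = (9^1)^2 = 9^2 = 81
9^4 = (9^2)^2 = 81^2 = 6561
9^8 = (9^4)^2 = 6561^2 = 43046721
9^16 = (9^8)^2 = 43046721^2 = 1853020188851841
9^32 = (9^16)^2 = 1853020188851841^2 = 3433683820292512484657849089281

Result: 3433683820292512484657849089281
Multiplications needed: 5 (5 lines after 9^1)

9^32 = 3433683820292512484657849089281. Using exponentiation by squaring, this requires 5 multiplications. The key idea: if the exponent is even, square the half-power; if odd, multiply by the base once.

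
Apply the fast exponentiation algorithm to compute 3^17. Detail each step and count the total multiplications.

Computing 3^17 by squaring (build up from 3^1; each line after the first costs one multiplication):

3^1 = 3
3^2 = (3^1)^2 = 3^2 = 9
3^4 = (3^2)^2 = 9^2 = 81
3^8 = (3^4)^2 = 81^2 = 6561
3^16 = (3^8)^2 = 6561^2 = 43046721
3^17 = 3 * 3^16 = 3 * 43046721 = 129140163

Result: 129140163
Multiplications needed: 5 (5 lines after 3^1)

3^17 = 129140163. Using exponentiation by squaring, this requires 5 multiplications. The key idea: if the exponent is even, square the half-power; if odd, multiply by the base once.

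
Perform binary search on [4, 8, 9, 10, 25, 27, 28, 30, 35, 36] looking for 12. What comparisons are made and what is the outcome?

Binary search for 12 in [4, 8, 9, 10, 25, 27, 28, 30, 35, 36]:

lo=0, hi=9, mid=4, arr[mid]=25 -> 25 > 12, search left half
lo=0, hi=3, mid=1, arr[mid]=8 -> 8 < 12, search right half
lo=2, hi=3, mid=2, arr[mid]=9 -> 9 < 12, search right half
lo=3, hi=3, mid=3, arr[mid]=10 -> 10 < 12, search right half
lo=4 > hi=3, target 12 not found

Binary search determines that 12 is not in the array after 4 comparisons. The search space was exhausted without finding the target.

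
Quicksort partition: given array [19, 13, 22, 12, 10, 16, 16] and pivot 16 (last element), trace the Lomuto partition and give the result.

Lomuto partition with pivot = 16:

Initial array: [19, 13, 22, 12, 10, 16, 16]

arr[0]=19 > 16: no swap
arr[1]=13 <= 16: swap with position 0, array becomes [13, 19, 22, 12, 10, 16, 16]
arr[2]=22 > 16: no swap
arr[3]=12 <= 16: swap with position 1, array becomes [13, 12, 22, 19, 10, 16, 16]
arr[4]=10 <= 16: swap with position 2, array becomes [13, 12, 10, 19, 22, 16, 16]
arr[5]=16 <= 16: swap with position 3, array becomes [13, 12, 10, 16, 22, 19, 16]

Place pivot at position 4: [13, 12, 10, 16, 16, 19, 22]
Pivot position: 4

After partitioning with pivot 16, the array becomes [13, 12, 10, 16, 16, 19, 22]. The pivot is placed at index 4. All elements to the left of the pivot are <= 16, and all elements to the right are > 16.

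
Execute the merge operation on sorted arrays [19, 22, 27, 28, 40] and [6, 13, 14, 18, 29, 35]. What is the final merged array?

Merging process:

Compare 19 vs 6: take 6 from right. Merged: [6]
Compare 19 vs 13: take 13 from right. Merged: [6, 13]
Compare 19 vs 14: take 14 from right. Merged: [6, 13, 14]
Compare 19 vs 18: take 18 from right. Merged: [6, 13, 14, 18]
Compare 19 vs 29: take 19 from left. Merged: [6, 13, 14, 18, 19]
Compare 22 vs 29: take 22 from left. Merged: [6, 13, 14, 18, 19, 22]
Compare 27 vs 29: take 27 from left. Merged: [6, 13, 14, 18, 19, 22, 27]
Compare 28 vs 29: take 28 from left. Merged: [6, 13, 14, 18, 19, 22, 27, 28]
Compare 40 vs 29: take 29 from right. Merged: [6, 13, 14, 18, 19, 22, 27, 28, 29]
Compare 40 vs 35: take 35 from right. Merged: [6, 13, 14, 18, 19, 22, 27, 28, 29, 35]
Append remaining from left: [40]. Merged: [6, 13, 14, 18, 19, 22, 27, 28, 29, 35, 40]

Final merged array: [6, 13, 14, 18, 19, 22, 27, 28, 29, 35, 40]
Total comparisons: 10

The merged array is [6, 13, 14, 18, 19, 22, 27, 28, 29, 35, 40], requiring 10 comparisons. The merge step runs in O(n) time where n is the total number of elements.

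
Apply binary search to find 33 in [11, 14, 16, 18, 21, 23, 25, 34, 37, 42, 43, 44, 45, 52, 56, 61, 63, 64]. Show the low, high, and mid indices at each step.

Binary search for 33 in [11, 14, 16, 18, 21, 23, 25, 34, 37, 42, 43, 44, 45, 52, 56, 61, 63, 64]:

lo=0, hi=17, mid=8, arr[mid]=37 -> 37 > 33, search left half
lo=0, hi=7, mid=3, arr[mid]=18 -> 18 < 33, search right half
lo=4, hi=7, mid=5, arr[mid]=23 -> 23 < 33, search right half
lo=6, hi=7, mid=6, arr[mid]=25 -> 25 < 33, search right half
lo=7, hi=7, mid=7, arr[mid]=34 -> 34 > 33, search left half
lo=7 > hi=6, target 33 not found

Binary search determines that 33 is not in the array after 5 comparisons. The search space was exhausted without finding the target.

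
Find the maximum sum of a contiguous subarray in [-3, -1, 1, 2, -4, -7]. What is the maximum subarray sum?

Using Kadane's algorithm on [-3, -1, 1, 2, -4, -7]:

Scanning through the array:
Position 1 (value -1): max_ending_here = -1, max_so_far = -1
Position 2 (value 1): max_ending_here = 1, max_so_far = 1
Position 3 (value 2): max_ending_here = 3, max_so_far = 3
Position 4 (value -4): max_ending_here = -1, max_so_far = 3
Position 5 (value -7): max_ending_here = -7, max_so_far = 3

Maximum subarray: [1, 2]
Maximum sum: 3

The maximum subarray is [1, 2] with sum 3. This subarray runs from index 2 to index 3.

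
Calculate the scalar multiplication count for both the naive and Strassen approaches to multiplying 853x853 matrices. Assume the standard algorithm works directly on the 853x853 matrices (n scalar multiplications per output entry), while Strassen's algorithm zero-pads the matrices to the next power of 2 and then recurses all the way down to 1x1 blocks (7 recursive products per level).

Matrix multiplication for 853x853 matrices:

Strassen's algorithm requires power-of-2 dimensions. Pad 853x853 to 1024x1024 (next power of 2).

Standard algorithm: 853^3 = 620650477 multiplications
Strassen's algorithm: 7^(log2(1024)) = 7^10 = 282475249 multiplications
Savings: 620650477 - 282475249 = 338175228 multiplications

Standard: 620650477 multiplications (853^3). Strassen: 282475249 multiplications (7^10, after padding to 1024x1024). Strassen reduces 8 recursive multiplications to 7 at each level.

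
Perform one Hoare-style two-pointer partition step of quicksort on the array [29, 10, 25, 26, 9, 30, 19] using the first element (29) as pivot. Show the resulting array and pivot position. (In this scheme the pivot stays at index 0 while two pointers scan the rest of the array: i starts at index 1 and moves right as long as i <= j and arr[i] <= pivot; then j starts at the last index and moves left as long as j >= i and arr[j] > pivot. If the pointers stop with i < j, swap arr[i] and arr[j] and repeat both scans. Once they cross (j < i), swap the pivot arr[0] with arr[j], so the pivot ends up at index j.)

Hoare-style two-pointer partition with pivot = 29:

Initial array: [29, 10, 25, 26, 9, 30, 19]

Pointers start at i = 1, j = 6.
i stops at index 5 (arr[5]=30 > 29), j stops at index 6 (arr[6]=19 <= 29): swap arr[5] and arr[6], array becomes [29, 10, 25, 26, 9, 19, 30]
i ends at 6, j ends at 5: the pointers have crossed (j < i), so scanning stops.

Swap pivot arr[0] with arr[5] to place pivot at position 5: [19, 10, 25, 26, 9, 29, 30]
Pivot position: 5

After partitioning with pivot 29, the array becomes [19, 10, 25, 26, 9, 29, 30]. The pivot is placed at index 5. All elements to the left of the pivot are <= 29, and all elements to the right are > 29.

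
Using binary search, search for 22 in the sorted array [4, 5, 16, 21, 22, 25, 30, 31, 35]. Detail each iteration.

Binary search for 22 in [4, 5, 16, 21, 22, 25, 30, 31, 35]:

lo=0, hi=8, mid=4, arr[mid]=22 -> Found target at index 4!

Binary search finds 22 at index 4 after 1 comparisons. The search repeatedly halves the search space by comparing with the middle element.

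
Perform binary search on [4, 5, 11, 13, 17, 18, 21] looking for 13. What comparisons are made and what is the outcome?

Binary search for 13 in [4, 5, 11, 13, 17, 18, 21]:

lo=0, hi=6, mid=3, arr[mid]=13 -> Found target at index 3!

Binary search finds 13 at index 3 after 1 comparisons. The search repeatedly halves the search space by comparing with the middle element.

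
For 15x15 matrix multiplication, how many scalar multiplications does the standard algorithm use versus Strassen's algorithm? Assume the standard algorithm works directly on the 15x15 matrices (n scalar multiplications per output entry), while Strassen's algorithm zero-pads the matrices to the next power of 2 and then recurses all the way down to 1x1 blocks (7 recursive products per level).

Matrix multiplication for 15x15 matrices:

Strassen's algorithm requires power-of-2 dimensions. Pad 15x15 to 16x16 (next power of 2).

Standard algorithm: 15^3 = 3375 multiplications
Strassen's algorithm: 7^(log2(16)) = 7^4 = 2401 multiplications
Savings: 3375 - 2401 = 974 multiplications

Standard: 3375 multiplications (15^3). Strassen: 2401 multiplications (7^4, after padding to 16x16). Strassen reduces 8 recursive multiplications to 7 at each level.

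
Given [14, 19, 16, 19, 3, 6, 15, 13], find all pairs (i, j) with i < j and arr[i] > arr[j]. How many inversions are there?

Finding inversions in [14, 19, 16, 19, 3, 6, 15, 13]:

(0, 4): arr[0]=14 > arr[4]=3
(0, 5): arr[0]=14 > arr[5]=6
(0, 7): arr[0]=14 > arr[7]=13
(1, 2): arr[1]=19 > arr[2]=16
(1, 4): arr[1]=19 > arr[4]=3
(1, 5): arr[1]=19 > arr[5]=6
(1, 6): arr[1]=19 > arr[6]=15
(1, 7): arr[1]=19 > arr[7]=13
(2, 4): arr[2]=16 > arr[4]=3
(2, 5): arr[2]=16 > arr[5]=6
(2, 6): arr[2]=16 > arr[6]=15
(2, 7): arr[2]=16 > arr[7]=13
(3, 4): arr[3]=19 > arr[4]=3
(3, 5): arr[3]=19 > arr[5]=6
(3, 6): arr[3]=19 > arr[6]=15
(3, 7): arr[3]=19 > arr[7]=13
(6, 7): arr[6]=15 > arr[7]=13

Total inversions: 17

The array has 17 inversion(s): (0,4), (0,5), (0,7), (1,2), (1,4), (1,5), (1,6), (1,7), (2,4), (2,5), (2,6), (2,7), (3,4), (3,5), (3,6), (3,7), (6,7). Each pair (i,j) satisfies i < j and arr[i] > arr[j].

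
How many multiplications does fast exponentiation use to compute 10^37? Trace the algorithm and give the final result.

Computing 10^37 by squaring (build up from 10^1; each line after the first costs one multiplication):

10^1 = 10
10^2 = (10^1)^2 = 10^2 = 100
10^4 = (10^2)^2 = 100^2 = 10000
10^8 = (10^4)^2 = 10000^2 = 100000000
10^9 = 10 * 10^8 = 10 * 100000000 = 1000000000
10^18 = (10^9)^2 = 1000000000^2 = 1000000000000000000
10^36 = (10^18)^2 = 1000000000000000000^2 = 1000000000000000000000000000000000000
10^37 = 10 * 10^36 = 10 * 1000000000000000000000000000000000000 = 10000000000000000000000000000000000000

Result: 10000000000000000000000000000000000000
Multiplications needed: 7 (7 lines after 10^1)

10^37 = 10000000000000000000000000000000000000. Using exponentiation by squaring, this requires 7 multiplications. The key idea: if the exponent is even, square the half-power; if odd, multiply by the base once.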